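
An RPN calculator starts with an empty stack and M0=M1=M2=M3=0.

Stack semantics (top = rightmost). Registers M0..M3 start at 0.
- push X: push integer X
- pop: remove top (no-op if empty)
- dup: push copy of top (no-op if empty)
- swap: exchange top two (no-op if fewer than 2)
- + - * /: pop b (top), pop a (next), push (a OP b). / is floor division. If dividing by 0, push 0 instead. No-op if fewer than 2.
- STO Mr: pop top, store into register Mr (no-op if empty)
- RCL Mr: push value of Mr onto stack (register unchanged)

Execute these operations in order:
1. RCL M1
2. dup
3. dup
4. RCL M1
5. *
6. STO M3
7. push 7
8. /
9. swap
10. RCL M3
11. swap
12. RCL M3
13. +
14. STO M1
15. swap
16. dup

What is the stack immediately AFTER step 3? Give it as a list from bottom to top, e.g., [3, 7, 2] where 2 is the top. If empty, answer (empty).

After op 1 (RCL M1): stack=[0] mem=[0,0,0,0]
After op 2 (dup): stack=[0,0] mem=[0,0,0,0]
After op 3 (dup): stack=[0,0,0] mem=[0,0,0,0]

[0, 0, 0]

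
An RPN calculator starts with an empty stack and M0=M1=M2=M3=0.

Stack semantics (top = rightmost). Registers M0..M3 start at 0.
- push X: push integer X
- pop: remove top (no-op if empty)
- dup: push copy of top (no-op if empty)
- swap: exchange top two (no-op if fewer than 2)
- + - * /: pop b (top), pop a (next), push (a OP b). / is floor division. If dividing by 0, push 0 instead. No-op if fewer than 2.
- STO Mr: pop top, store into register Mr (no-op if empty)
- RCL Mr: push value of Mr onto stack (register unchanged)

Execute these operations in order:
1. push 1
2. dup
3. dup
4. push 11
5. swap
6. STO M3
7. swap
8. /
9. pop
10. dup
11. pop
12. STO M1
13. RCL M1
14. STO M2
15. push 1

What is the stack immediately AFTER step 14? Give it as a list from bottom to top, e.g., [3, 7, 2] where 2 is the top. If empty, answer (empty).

After op 1 (push 1): stack=[1] mem=[0,0,0,0]
After op 2 (dup): stack=[1,1] mem=[0,0,0,0]
After op 3 (dup): stack=[1,1,1] mem=[0,0,0,0]
After op 4 (push 11): stack=[1,1,1,11] mem=[0,0,0,0]
After op 5 (swap): stack=[1,1,11,1] mem=[0,0,0,0]
After op 6 (STO M3): stack=[1,1,11] mem=[0,0,0,1]
After op 7 (swap): stack=[1,11,1] mem=[0,0,0,1]
After op 8 (/): stack=[1,11] mem=[0,0,0,1]
After op 9 (pop): stack=[1] mem=[0,0,0,1]
After op 10 (dup): stack=[1,1] mem=[0,0,0,1]
After op 11 (pop): stack=[1] mem=[0,0,0,1]
After op 12 (STO M1): stack=[empty] mem=[0,1,0,1]
After op 13 (RCL M1): stack=[1] mem=[0,1,0,1]
After op 14 (STO M2): stack=[empty] mem=[0,1,1,1]

(empty)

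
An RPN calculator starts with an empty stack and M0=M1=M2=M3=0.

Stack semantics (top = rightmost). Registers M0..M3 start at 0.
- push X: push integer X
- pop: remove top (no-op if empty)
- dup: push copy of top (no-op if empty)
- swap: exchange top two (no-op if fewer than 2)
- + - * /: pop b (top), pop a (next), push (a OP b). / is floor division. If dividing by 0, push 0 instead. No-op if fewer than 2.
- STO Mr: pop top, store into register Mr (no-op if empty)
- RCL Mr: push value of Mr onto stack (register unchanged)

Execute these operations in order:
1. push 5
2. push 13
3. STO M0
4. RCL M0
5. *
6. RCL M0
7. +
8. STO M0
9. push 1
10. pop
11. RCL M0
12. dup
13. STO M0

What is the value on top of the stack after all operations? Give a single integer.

Answer: 78

Derivation:
After op 1 (push 5): stack=[5] mem=[0,0,0,0]
After op 2 (push 13): stack=[5,13] mem=[0,0,0,0]
After op 3 (STO M0): stack=[5] mem=[13,0,0,0]
After op 4 (RCL M0): stack=[5,13] mem=[13,0,0,0]
After op 5 (*): stack=[65] mem=[13,0,0,0]
After op 6 (RCL M0): stack=[65,13] mem=[13,0,0,0]
After op 7 (+): stack=[78] mem=[13,0,0,0]
After op 8 (STO M0): stack=[empty] mem=[78,0,0,0]
After op 9 (push 1): stack=[1] mem=[78,0,0,0]
After op 10 (pop): stack=[empty] mem=[78,0,0,0]
After op 11 (RCL M0): stack=[78] mem=[78,0,0,0]
After op 12 (dup): stack=[78,78] mem=[78,0,0,0]
After op 13 (STO M0): stack=[78] mem=[78,0,0,0]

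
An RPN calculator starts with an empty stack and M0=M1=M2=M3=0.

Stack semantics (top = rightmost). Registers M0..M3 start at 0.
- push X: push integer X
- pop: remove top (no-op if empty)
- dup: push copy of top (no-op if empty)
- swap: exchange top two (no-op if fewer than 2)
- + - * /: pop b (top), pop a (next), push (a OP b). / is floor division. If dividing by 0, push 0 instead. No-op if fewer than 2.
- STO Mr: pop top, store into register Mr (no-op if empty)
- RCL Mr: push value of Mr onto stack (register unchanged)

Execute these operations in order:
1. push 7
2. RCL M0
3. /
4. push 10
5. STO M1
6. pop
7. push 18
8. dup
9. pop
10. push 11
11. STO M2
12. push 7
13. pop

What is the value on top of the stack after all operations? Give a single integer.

After op 1 (push 7): stack=[7] mem=[0,0,0,0]
After op 2 (RCL M0): stack=[7,0] mem=[0,0,0,0]
After op 3 (/): stack=[0] mem=[0,0,0,0]
After op 4 (push 10): stack=[0,10] mem=[0,0,0,0]
After op 5 (STO M1): stack=[0] mem=[0,10,0,0]
After op 6 (pop): stack=[empty] mem=[0,10,0,0]
After op 7 (push 18): stack=[18] mem=[0,10,0,0]
After op 8 (dup): stack=[18,18] mem=[0,10,0,0]
After op 9 (pop): stack=[18] mem=[0,10,0,0]
After op 10 (push 11): stack=[18,11] mem=[0,10,0,0]
After op 11 (STO M2): stack=[18] mem=[0,10,11,0]
After op 12 (push 7): stack=[18,7] mem=[0,10,11,0]
After op 13 (pop): stack=[18] mem=[0,10,11,0]

Answer: 18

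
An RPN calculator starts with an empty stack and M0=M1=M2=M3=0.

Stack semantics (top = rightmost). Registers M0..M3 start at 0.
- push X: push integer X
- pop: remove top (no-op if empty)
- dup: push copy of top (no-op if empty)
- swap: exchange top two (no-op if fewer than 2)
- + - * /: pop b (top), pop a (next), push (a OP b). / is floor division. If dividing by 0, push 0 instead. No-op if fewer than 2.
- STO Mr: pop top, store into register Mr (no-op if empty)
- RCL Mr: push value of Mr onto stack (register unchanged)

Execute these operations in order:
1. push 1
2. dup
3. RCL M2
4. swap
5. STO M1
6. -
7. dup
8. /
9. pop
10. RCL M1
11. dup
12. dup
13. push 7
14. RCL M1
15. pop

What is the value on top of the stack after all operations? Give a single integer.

Answer: 7

Derivation:
After op 1 (push 1): stack=[1] mem=[0,0,0,0]
After op 2 (dup): stack=[1,1] mem=[0,0,0,0]
After op 3 (RCL M2): stack=[1,1,0] mem=[0,0,0,0]
After op 4 (swap): stack=[1,0,1] mem=[0,0,0,0]
After op 5 (STO M1): stack=[1,0] mem=[0,1,0,0]
After op 6 (-): stack=[1] mem=[0,1,0,0]
After op 7 (dup): stack=[1,1] mem=[0,1,0,0]
After op 8 (/): stack=[1] mem=[0,1,0,0]
After op 9 (pop): stack=[empty] mem=[0,1,0,0]
After op 10 (RCL M1): stack=[1] mem=[0,1,0,0]
After op 11 (dup): stack=[1,1] mem=[0,1,0,0]
After op 12 (dup): stack=[1,1,1] mem=[0,1,0,0]
After op 13 (push 7): stack=[1,1,1,7] mem=[0,1,0,0]
After op 14 (RCL M1): stack=[1,1,1,7,1] mem=[0,1,0,0]
After op 15 (pop): stack=[1,1,1,7] mem=[0,1,0,0]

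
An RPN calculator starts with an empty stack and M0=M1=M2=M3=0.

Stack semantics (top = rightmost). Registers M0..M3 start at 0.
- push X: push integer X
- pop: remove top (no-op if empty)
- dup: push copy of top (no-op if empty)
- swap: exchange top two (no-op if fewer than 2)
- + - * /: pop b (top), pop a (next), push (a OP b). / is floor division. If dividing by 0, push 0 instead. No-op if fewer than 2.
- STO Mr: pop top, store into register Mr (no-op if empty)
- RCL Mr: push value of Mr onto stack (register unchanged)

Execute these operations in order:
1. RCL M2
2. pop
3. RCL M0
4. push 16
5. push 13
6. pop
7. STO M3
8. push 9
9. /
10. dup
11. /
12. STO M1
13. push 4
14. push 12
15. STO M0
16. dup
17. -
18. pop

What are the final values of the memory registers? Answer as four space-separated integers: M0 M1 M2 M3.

After op 1 (RCL M2): stack=[0] mem=[0,0,0,0]
After op 2 (pop): stack=[empty] mem=[0,0,0,0]
After op 3 (RCL M0): stack=[0] mem=[0,0,0,0]
After op 4 (push 16): stack=[0,16] mem=[0,0,0,0]
After op 5 (push 13): stack=[0,16,13] mem=[0,0,0,0]
After op 6 (pop): stack=[0,16] mem=[0,0,0,0]
After op 7 (STO M3): stack=[0] mem=[0,0,0,16]
After op 8 (push 9): stack=[0,9] mem=[0,0,0,16]
After op 9 (/): stack=[0] mem=[0,0,0,16]
After op 10 (dup): stack=[0,0] mem=[0,0,0,16]
After op 11 (/): stack=[0] mem=[0,0,0,16]
After op 12 (STO M1): stack=[empty] mem=[0,0,0,16]
After op 13 (push 4): stack=[4] mem=[0,0,0,16]
After op 14 (push 12): stack=[4,12] mem=[0,0,0,16]
After op 15 (STO M0): stack=[4] mem=[12,0,0,16]
After op 16 (dup): stack=[4,4] mem=[12,0,0,16]
After op 17 (-): stack=[0] mem=[12,0,0,16]
After op 18 (pop): stack=[empty] mem=[12,0,0,16]

Answer: 12 0 0 16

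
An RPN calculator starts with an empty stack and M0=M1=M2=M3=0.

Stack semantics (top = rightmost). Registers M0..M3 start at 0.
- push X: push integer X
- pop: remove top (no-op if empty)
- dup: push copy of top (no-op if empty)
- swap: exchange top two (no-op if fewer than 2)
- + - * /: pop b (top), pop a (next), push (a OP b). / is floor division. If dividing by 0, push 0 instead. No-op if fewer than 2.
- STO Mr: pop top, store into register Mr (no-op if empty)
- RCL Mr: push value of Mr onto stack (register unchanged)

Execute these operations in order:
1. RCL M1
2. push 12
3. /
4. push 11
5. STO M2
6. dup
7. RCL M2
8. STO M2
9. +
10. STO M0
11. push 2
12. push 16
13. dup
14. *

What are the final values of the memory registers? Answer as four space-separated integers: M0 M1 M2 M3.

After op 1 (RCL M1): stack=[0] mem=[0,0,0,0]
After op 2 (push 12): stack=[0,12] mem=[0,0,0,0]
After op 3 (/): stack=[0] mem=[0,0,0,0]
After op 4 (push 11): stack=[0,11] mem=[0,0,0,0]
After op 5 (STO M2): stack=[0] mem=[0,0,11,0]
After op 6 (dup): stack=[0,0] mem=[0,0,11,0]
After op 7 (RCL M2): stack=[0,0,11] mem=[0,0,11,0]
After op 8 (STO M2): stack=[0,0] mem=[0,0,11,0]
After op 9 (+): stack=[0] mem=[0,0,11,0]
After op 10 (STO M0): stack=[empty] mem=[0,0,11,0]
After op 11 (push 2): stack=[2] mem=[0,0,11,0]
After op 12 (push 16): stack=[2,16] mem=[0,0,11,0]
After op 13 (dup): stack=[2,16,16] mem=[0,0,11,0]
After op 14 (*): stack=[2,256] mem=[0,0,11,0]

Answer: 0 0 11 0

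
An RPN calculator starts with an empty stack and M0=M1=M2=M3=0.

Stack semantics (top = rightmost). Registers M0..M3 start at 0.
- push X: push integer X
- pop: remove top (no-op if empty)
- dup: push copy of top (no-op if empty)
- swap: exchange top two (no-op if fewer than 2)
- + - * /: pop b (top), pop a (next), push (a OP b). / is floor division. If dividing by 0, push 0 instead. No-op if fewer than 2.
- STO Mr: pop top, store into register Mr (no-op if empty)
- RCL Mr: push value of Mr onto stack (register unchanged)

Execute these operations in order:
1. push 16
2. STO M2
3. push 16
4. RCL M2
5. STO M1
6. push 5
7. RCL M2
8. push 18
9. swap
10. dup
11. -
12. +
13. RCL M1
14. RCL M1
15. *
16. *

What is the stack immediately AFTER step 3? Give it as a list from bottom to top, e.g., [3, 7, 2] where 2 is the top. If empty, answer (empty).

After op 1 (push 16): stack=[16] mem=[0,0,0,0]
After op 2 (STO M2): stack=[empty] mem=[0,0,16,0]
After op 3 (push 16): stack=[16] mem=[0,0,16,0]

[16]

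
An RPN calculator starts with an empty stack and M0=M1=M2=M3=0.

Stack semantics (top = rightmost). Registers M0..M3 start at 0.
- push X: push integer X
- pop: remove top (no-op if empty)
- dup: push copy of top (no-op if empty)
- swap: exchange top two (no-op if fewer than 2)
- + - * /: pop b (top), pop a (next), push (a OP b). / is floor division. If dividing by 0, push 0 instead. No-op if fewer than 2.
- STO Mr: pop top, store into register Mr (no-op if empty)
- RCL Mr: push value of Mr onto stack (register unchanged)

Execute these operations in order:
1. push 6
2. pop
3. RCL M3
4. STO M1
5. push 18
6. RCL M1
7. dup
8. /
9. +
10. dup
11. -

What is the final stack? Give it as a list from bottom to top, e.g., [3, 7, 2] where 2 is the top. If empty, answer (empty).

After op 1 (push 6): stack=[6] mem=[0,0,0,0]
After op 2 (pop): stack=[empty] mem=[0,0,0,0]
After op 3 (RCL M3): stack=[0] mem=[0,0,0,0]
After op 4 (STO M1): stack=[empty] mem=[0,0,0,0]
After op 5 (push 18): stack=[18] mem=[0,0,0,0]
After op 6 (RCL M1): stack=[18,0] mem=[0,0,0,0]
After op 7 (dup): stack=[18,0,0] mem=[0,0,0,0]
After op 8 (/): stack=[18,0] mem=[0,0,0,0]
After op 9 (+): stack=[18] mem=[0,0,0,0]
After op 10 (dup): stack=[18,18] mem=[0,0,0,0]
After op 11 (-): stack=[0] mem=[0,0,0,0]

Answer: [0]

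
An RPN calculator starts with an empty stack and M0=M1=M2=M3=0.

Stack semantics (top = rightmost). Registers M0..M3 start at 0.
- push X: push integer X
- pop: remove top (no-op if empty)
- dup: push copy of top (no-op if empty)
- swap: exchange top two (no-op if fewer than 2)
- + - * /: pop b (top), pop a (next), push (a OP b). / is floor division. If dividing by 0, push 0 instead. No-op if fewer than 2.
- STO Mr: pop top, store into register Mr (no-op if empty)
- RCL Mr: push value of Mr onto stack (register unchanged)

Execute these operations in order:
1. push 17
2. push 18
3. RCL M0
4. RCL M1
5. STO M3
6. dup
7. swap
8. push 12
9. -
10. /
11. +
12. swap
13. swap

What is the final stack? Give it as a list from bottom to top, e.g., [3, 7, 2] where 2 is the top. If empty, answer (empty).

Answer: [17, 18]

Derivation:
After op 1 (push 17): stack=[17] mem=[0,0,0,0]
After op 2 (push 18): stack=[17,18] mem=[0,0,0,0]
After op 3 (RCL M0): stack=[17,18,0] mem=[0,0,0,0]
After op 4 (RCL M1): stack=[17,18,0,0] mem=[0,0,0,0]
After op 5 (STO M3): stack=[17,18,0] mem=[0,0,0,0]
After op 6 (dup): stack=[17,18,0,0] mem=[0,0,0,0]
After op 7 (swap): stack=[17,18,0,0] mem=[0,0,0,0]
After op 8 (push 12): stack=[17,18,0,0,12] mem=[0,0,0,0]
After op 9 (-): stack=[17,18,0,-12] mem=[0,0,0,0]
After op 10 (/): stack=[17,18,0] mem=[0,0,0,0]
After op 11 (+): stack=[17,18] mem=[0,0,0,0]
After op 12 (swap): stack=[18,17] mem=[0,0,0,0]
After op 13 (swap): stack=[17,18] mem=[0,0,0,0]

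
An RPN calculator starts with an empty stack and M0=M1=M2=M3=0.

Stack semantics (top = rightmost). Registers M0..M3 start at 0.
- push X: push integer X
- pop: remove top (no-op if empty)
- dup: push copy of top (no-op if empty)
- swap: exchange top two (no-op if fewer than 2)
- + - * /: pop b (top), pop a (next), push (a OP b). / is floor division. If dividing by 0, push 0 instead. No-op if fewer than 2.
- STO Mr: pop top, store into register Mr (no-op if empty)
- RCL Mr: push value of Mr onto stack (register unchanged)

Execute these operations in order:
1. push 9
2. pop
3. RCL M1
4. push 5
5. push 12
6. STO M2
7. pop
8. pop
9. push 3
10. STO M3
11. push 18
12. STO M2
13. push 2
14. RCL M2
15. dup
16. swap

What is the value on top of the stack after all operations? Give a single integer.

After op 1 (push 9): stack=[9] mem=[0,0,0,0]
After op 2 (pop): stack=[empty] mem=[0,0,0,0]
After op 3 (RCL M1): stack=[0] mem=[0,0,0,0]
After op 4 (push 5): stack=[0,5] mem=[0,0,0,0]
After op 5 (push 12): stack=[0,5,12] mem=[0,0,0,0]
After op 6 (STO M2): stack=[0,5] mem=[0,0,12,0]
After op 7 (pop): stack=[0] mem=[0,0,12,0]
After op 8 (pop): stack=[empty] mem=[0,0,12,0]
After op 9 (push 3): stack=[3] mem=[0,0,12,0]
After op 10 (STO M3): stack=[empty] mem=[0,0,12,3]
After op 11 (push 18): stack=[18] mem=[0,0,12,3]
After op 12 (STO M2): stack=[empty] mem=[0,0,18,3]
After op 13 (push 2): stack=[2] mem=[0,0,18,3]
After op 14 (RCL M2): stack=[2,18] mem=[0,0,18,3]
After op 15 (dup): stack=[2,18,18] mem=[0,0,18,3]
After op 16 (swap): stack=[2,18,18] mem=[0,0,18,3]

Answer: 18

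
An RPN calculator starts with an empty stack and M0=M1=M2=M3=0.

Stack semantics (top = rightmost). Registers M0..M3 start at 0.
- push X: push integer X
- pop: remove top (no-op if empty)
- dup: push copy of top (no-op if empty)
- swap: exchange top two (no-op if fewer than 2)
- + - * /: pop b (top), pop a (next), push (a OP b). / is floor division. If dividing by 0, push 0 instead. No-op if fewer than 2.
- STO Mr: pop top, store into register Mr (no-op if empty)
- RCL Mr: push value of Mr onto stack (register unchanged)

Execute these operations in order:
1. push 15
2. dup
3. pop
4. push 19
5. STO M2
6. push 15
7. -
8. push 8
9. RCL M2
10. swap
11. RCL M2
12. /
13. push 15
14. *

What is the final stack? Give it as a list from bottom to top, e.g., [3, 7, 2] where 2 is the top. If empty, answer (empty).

After op 1 (push 15): stack=[15] mem=[0,0,0,0]
After op 2 (dup): stack=[15,15] mem=[0,0,0,0]
After op 3 (pop): stack=[15] mem=[0,0,0,0]
After op 4 (push 19): stack=[15,19] mem=[0,0,0,0]
After op 5 (STO M2): stack=[15] mem=[0,0,19,0]
After op 6 (push 15): stack=[15,15] mem=[0,0,19,0]
After op 7 (-): stack=[0] mem=[0,0,19,0]
After op 8 (push 8): stack=[0,8] mem=[0,0,19,0]
After op 9 (RCL M2): stack=[0,8,19] mem=[0,0,19,0]
After op 10 (swap): stack=[0,19,8] mem=[0,0,19,0]
After op 11 (RCL M2): stack=[0,19,8,19] mem=[0,0,19,0]
After op 12 (/): stack=[0,19,0] mem=[0,0,19,0]
After op 13 (push 15): stack=[0,19,0,15] mem=[0,0,19,0]
After op 14 (*): stack=[0,19,0] mem=[0,0,19,0]

Answer: [0, 19, 0]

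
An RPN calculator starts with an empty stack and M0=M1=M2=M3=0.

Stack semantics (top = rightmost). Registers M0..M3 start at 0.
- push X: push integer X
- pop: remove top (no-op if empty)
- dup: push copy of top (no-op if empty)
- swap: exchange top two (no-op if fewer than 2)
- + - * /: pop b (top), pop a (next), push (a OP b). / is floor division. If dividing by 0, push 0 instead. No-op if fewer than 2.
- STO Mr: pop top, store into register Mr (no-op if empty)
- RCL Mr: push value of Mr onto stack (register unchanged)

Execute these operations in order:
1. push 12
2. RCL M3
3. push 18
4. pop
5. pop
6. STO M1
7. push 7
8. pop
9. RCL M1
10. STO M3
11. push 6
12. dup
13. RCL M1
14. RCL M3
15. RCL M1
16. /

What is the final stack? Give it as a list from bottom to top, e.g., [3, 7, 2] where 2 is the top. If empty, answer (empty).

After op 1 (push 12): stack=[12] mem=[0,0,0,0]
After op 2 (RCL M3): stack=[12,0] mem=[0,0,0,0]
After op 3 (push 18): stack=[12,0,18] mem=[0,0,0,0]
After op 4 (pop): stack=[12,0] mem=[0,0,0,0]
After op 5 (pop): stack=[12] mem=[0,0,0,0]
After op 6 (STO M1): stack=[empty] mem=[0,12,0,0]
After op 7 (push 7): stack=[7] mem=[0,12,0,0]
After op 8 (pop): stack=[empty] mem=[0,12,0,0]
After op 9 (RCL M1): stack=[12] mem=[0,12,0,0]
After op 10 (STO M3): stack=[empty] mem=[0,12,0,12]
After op 11 (push 6): stack=[6] mem=[0,12,0,12]
After op 12 (dup): stack=[6,6] mem=[0,12,0,12]
After op 13 (RCL M1): stack=[6,6,12] mem=[0,12,0,12]
After op 14 (RCL M3): stack=[6,6,12,12] mem=[0,12,0,12]
After op 15 (RCL M1): stack=[6,6,12,12,12] mem=[0,12,0,12]
After op 16 (/): stack=[6,6,12,1] mem=[0,12,0,12]

Answer: [6, 6, 12, 1]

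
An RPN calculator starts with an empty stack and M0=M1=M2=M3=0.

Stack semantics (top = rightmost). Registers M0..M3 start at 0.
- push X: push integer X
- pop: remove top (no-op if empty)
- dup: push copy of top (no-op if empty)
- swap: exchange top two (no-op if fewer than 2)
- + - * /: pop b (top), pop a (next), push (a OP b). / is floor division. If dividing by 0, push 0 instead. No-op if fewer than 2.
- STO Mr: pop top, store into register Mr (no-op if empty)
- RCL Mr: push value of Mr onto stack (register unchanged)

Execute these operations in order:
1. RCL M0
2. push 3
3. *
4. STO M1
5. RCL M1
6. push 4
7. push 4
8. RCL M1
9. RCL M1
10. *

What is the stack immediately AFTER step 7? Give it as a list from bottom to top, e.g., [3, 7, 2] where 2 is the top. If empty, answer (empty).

After op 1 (RCL M0): stack=[0] mem=[0,0,0,0]
After op 2 (push 3): stack=[0,3] mem=[0,0,0,0]
After op 3 (*): stack=[0] mem=[0,0,0,0]
After op 4 (STO M1): stack=[empty] mem=[0,0,0,0]
After op 5 (RCL M1): stack=[0] mem=[0,0,0,0]
After op 6 (push 4): stack=[0,4] mem=[0,0,0,0]
After op 7 (push 4): stack=[0,4,4] mem=[0,0,0,0]

[0, 4, 4]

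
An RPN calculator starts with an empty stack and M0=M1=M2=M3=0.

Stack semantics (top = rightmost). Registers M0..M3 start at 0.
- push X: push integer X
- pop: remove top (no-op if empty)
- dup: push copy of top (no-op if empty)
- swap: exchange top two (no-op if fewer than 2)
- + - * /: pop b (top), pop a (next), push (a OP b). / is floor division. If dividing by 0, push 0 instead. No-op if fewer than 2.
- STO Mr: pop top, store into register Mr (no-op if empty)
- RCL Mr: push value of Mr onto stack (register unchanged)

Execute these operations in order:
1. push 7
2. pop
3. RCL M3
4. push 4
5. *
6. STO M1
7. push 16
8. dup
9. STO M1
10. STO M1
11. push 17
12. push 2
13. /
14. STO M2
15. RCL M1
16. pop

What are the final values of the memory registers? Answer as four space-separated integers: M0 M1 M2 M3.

Answer: 0 16 8 0

Derivation:
After op 1 (push 7): stack=[7] mem=[0,0,0,0]
After op 2 (pop): stack=[empty] mem=[0,0,0,0]
After op 3 (RCL M3): stack=[0] mem=[0,0,0,0]
After op 4 (push 4): stack=[0,4] mem=[0,0,0,0]
After op 5 (*): stack=[0] mem=[0,0,0,0]
After op 6 (STO M1): stack=[empty] mem=[0,0,0,0]
After op 7 (push 16): stack=[16] mem=[0,0,0,0]
After op 8 (dup): stack=[16,16] mem=[0,0,0,0]
After op 9 (STO M1): stack=[16] mem=[0,16,0,0]
After op 10 (STO M1): stack=[empty] mem=[0,16,0,0]
After op 11 (push 17): stack=[17] mem=[0,16,0,0]
After op 12 (push 2): stack=[17,2] mem=[0,16,0,0]
After op 13 (/): stack=[8] mem=[0,16,0,0]
After op 14 (STO M2): stack=[empty] mem=[0,16,8,0]
After op 15 (RCL M1): stack=[16] mem=[0,16,8,0]
After op 16 (pop): stack=[empty] mem=[0,16,8,0]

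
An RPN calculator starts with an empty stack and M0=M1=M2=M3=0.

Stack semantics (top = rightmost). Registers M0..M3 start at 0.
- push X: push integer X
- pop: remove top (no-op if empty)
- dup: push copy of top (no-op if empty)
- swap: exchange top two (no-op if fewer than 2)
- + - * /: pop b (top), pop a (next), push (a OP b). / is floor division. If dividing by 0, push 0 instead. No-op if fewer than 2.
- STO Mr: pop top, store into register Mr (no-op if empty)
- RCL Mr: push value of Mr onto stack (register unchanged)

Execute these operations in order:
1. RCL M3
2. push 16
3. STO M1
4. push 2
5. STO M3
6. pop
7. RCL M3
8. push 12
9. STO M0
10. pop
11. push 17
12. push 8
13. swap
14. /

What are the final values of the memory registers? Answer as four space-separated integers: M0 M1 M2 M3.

After op 1 (RCL M3): stack=[0] mem=[0,0,0,0]
After op 2 (push 16): stack=[0,16] mem=[0,0,0,0]
After op 3 (STO M1): stack=[0] mem=[0,16,0,0]
After op 4 (push 2): stack=[0,2] mem=[0,16,0,0]
After op 5 (STO M3): stack=[0] mem=[0,16,0,2]
After op 6 (pop): stack=[empty] mem=[0,16,0,2]
After op 7 (RCL M3): stack=[2] mem=[0,16,0,2]
After op 8 (push 12): stack=[2,12] mem=[0,16,0,2]
After op 9 (STO M0): stack=[2] mem=[12,16,0,2]
After op 10 (pop): stack=[empty] mem=[12,16,0,2]
After op 11 (push 17): stack=[17] mem=[12,16,0,2]
After op 12 (push 8): stack=[17,8] mem=[12,16,0,2]
After op 13 (swap): stack=[8,17] mem=[12,16,0,2]
After op 14 (/): stack=[0] mem=[12,16,0,2]

Answer: 12 16 0 2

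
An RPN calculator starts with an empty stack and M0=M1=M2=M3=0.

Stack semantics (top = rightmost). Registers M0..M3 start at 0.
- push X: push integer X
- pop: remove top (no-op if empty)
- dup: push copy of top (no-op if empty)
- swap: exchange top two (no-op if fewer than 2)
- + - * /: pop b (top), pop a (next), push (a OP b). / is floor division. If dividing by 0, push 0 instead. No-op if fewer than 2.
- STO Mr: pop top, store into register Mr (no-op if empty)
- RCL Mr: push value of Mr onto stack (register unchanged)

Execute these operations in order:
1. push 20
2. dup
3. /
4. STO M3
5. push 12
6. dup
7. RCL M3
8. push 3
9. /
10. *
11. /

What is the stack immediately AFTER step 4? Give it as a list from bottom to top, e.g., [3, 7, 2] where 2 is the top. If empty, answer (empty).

After op 1 (push 20): stack=[20] mem=[0,0,0,0]
After op 2 (dup): stack=[20,20] mem=[0,0,0,0]
After op 3 (/): stack=[1] mem=[0,0,0,0]
After op 4 (STO M3): stack=[empty] mem=[0,0,0,1]

(empty)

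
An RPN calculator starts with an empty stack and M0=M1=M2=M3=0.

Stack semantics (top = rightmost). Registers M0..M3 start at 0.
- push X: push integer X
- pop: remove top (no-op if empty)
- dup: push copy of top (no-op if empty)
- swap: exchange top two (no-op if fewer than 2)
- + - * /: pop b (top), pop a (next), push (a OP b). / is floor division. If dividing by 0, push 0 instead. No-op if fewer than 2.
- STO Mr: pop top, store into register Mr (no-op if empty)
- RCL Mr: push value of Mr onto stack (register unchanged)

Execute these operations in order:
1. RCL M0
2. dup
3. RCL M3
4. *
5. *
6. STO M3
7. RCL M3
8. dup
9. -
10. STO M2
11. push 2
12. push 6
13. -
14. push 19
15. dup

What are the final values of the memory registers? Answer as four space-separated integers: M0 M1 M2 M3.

Answer: 0 0 0 0

Derivation:
After op 1 (RCL M0): stack=[0] mem=[0,0,0,0]
After op 2 (dup): stack=[0,0] mem=[0,0,0,0]
After op 3 (RCL M3): stack=[0,0,0] mem=[0,0,0,0]
After op 4 (*): stack=[0,0] mem=[0,0,0,0]
After op 5 (*): stack=[0] mem=[0,0,0,0]
After op 6 (STO M3): stack=[empty] mem=[0,0,0,0]
After op 7 (RCL M3): stack=[0] mem=[0,0,0,0]
After op 8 (dup): stack=[0,0] mem=[0,0,0,0]
After op 9 (-): stack=[0] mem=[0,0,0,0]
After op 10 (STO M2): stack=[empty] mem=[0,0,0,0]
After op 11 (push 2): stack=[2] mem=[0,0,0,0]
After op 12 (push 6): stack=[2,6] mem=[0,0,0,0]
After op 13 (-): stack=[-4] mem=[0,0,0,0]
After op 14 (push 19): stack=[-4,19] mem=[0,0,0,0]
After op 15 (dup): stack=[-4,19,19] mem=[0,0,0,0]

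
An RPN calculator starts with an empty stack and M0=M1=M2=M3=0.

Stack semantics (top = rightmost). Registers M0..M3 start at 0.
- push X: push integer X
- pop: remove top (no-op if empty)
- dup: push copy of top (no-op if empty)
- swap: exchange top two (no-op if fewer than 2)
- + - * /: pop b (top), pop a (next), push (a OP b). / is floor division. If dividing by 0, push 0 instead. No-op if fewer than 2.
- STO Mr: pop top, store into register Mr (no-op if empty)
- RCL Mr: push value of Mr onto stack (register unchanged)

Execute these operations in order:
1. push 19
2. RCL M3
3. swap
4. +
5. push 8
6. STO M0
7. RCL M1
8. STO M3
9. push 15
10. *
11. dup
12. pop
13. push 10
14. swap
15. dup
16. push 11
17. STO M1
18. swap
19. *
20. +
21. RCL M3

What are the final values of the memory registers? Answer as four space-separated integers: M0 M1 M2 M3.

Answer: 8 11 0 0

Derivation:
After op 1 (push 19): stack=[19] mem=[0,0,0,0]
After op 2 (RCL M3): stack=[19,0] mem=[0,0,0,0]
After op 3 (swap): stack=[0,19] mem=[0,0,0,0]
After op 4 (+): stack=[19] mem=[0,0,0,0]
After op 5 (push 8): stack=[19,8] mem=[0,0,0,0]
After op 6 (STO M0): stack=[19] mem=[8,0,0,0]
After op 7 (RCL M1): stack=[19,0] mem=[8,0,0,0]
After op 8 (STO M3): stack=[19] mem=[8,0,0,0]
After op 9 (push 15): stack=[19,15] mem=[8,0,0,0]
After op 10 (*): stack=[285] mem=[8,0,0,0]
After op 11 (dup): stack=[285,285] mem=[8,0,0,0]
After op 12 (pop): stack=[285] mem=[8,0,0,0]
After op 13 (push 10): stack=[285,10] mem=[8,0,0,0]
After op 14 (swap): stack=[10,285] mem=[8,0,0,0]
After op 15 (dup): stack=[10,285,285] mem=[8,0,0,0]
After op 16 (push 11): stack=[10,285,285,11] mem=[8,0,0,0]
After op 17 (STO M1): stack=[10,285,285] mem=[8,11,0,0]
After op 18 (swap): stack=[10,285,285] mem=[8,11,0,0]
After op 19 (*): stack=[10,81225] mem=[8,11,0,0]
After op 20 (+): stack=[81235] mem=[8,11,0,0]
After op 21 (RCL M3): stack=[81235,0] mem=[8,11,0,0]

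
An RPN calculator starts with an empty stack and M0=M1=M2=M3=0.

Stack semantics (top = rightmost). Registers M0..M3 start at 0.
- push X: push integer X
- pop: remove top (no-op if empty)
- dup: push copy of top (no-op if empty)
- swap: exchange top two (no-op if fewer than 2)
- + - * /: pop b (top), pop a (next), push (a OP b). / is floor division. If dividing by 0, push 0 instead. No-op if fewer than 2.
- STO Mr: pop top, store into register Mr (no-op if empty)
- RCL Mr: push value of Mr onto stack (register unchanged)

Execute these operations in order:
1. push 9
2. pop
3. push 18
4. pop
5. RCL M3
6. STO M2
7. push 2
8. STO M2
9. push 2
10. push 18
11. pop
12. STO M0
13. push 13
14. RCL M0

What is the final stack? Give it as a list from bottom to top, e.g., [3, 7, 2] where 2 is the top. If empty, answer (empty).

Answer: [13, 2]

Derivation:
After op 1 (push 9): stack=[9] mem=[0,0,0,0]
After op 2 (pop): stack=[empty] mem=[0,0,0,0]
After op 3 (push 18): stack=[18] mem=[0,0,0,0]
After op 4 (pop): stack=[empty] mem=[0,0,0,0]
After op 5 (RCL M3): stack=[0] mem=[0,0,0,0]
After op 6 (STO M2): stack=[empty] mem=[0,0,0,0]
After op 7 (push 2): stack=[2] mem=[0,0,0,0]
After op 8 (STO M2): stack=[empty] mem=[0,0,2,0]
After op 9 (push 2): stack=[2] mem=[0,0,2,0]
After op 10 (push 18): stack=[2,18] mem=[0,0,2,0]
After op 11 (pop): stack=[2] mem=[0,0,2,0]
After op 12 (STO M0): stack=[empty] mem=[2,0,2,0]
After op 13 (push 13): stack=[13] mem=[2,0,2,0]
After op 14 (RCL M0): stack=[13,2] mem=[2,0,2,0]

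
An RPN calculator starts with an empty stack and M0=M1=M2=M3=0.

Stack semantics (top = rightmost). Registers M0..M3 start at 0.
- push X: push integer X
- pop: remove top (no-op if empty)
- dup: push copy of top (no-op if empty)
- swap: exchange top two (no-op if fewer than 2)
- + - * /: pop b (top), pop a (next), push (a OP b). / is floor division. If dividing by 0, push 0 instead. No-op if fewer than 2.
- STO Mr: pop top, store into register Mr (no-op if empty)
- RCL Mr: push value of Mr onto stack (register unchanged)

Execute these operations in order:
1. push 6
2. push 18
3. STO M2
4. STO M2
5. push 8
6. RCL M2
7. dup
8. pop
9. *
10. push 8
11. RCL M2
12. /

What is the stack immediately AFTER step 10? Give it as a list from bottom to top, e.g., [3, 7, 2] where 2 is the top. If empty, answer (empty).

After op 1 (push 6): stack=[6] mem=[0,0,0,0]
After op 2 (push 18): stack=[6,18] mem=[0,0,0,0]
After op 3 (STO M2): stack=[6] mem=[0,0,18,0]
After op 4 (STO M2): stack=[empty] mem=[0,0,6,0]
After op 5 (push 8): stack=[8] mem=[0,0,6,0]
After op 6 (RCL M2): stack=[8,6] mem=[0,0,6,0]
After op 7 (dup): stack=[8,6,6] mem=[0,0,6,0]
After op 8 (pop): stack=[8,6] mem=[0,0,6,0]
After op 9 (*): stack=[48] mem=[0,0,6,0]
After op 10 (push 8): stack=[48,8] mem=[0,0,6,0]

[48, 8]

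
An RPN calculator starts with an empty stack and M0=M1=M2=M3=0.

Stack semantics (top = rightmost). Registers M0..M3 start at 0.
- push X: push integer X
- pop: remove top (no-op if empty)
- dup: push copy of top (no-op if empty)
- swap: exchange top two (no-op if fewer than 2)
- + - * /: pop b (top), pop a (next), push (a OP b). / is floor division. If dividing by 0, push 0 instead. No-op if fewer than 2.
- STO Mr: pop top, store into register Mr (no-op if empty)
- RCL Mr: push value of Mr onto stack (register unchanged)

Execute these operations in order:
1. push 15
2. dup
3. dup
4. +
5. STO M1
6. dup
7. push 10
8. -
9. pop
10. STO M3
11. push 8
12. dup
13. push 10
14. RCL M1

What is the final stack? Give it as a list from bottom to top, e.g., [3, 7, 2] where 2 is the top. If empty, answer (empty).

After op 1 (push 15): stack=[15] mem=[0,0,0,0]
After op 2 (dup): stack=[15,15] mem=[0,0,0,0]
After op 3 (dup): stack=[15,15,15] mem=[0,0,0,0]
After op 4 (+): stack=[15,30] mem=[0,0,0,0]
After op 5 (STO M1): stack=[15] mem=[0,30,0,0]
After op 6 (dup): stack=[15,15] mem=[0,30,0,0]
After op 7 (push 10): stack=[15,15,10] mem=[0,30,0,0]
After op 8 (-): stack=[15,5] mem=[0,30,0,0]
After op 9 (pop): stack=[15] mem=[0,30,0,0]
After op 10 (STO M3): stack=[empty] mem=[0,30,0,15]
After op 11 (push 8): stack=[8] mem=[0,30,0,15]
After op 12 (dup): stack=[8,8] mem=[0,30,0,15]
After op 13 (push 10): stack=[8,8,10] mem=[0,30,0,15]
After op 14 (RCL M1): stack=[8,8,10,30] mem=[0,30,0,15]

Answer: [8, 8, 10, 30]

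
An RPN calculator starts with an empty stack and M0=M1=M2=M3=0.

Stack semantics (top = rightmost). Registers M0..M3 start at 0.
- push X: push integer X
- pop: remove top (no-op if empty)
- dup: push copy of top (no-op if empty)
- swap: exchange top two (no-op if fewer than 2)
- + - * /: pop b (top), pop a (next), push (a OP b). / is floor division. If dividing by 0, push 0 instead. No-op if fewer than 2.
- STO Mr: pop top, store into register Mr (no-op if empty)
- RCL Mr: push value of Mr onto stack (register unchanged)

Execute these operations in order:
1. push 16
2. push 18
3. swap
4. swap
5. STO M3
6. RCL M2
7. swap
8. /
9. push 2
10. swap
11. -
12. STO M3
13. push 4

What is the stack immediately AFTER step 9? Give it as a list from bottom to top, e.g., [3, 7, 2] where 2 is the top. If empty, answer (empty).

After op 1 (push 16): stack=[16] mem=[0,0,0,0]
After op 2 (push 18): stack=[16,18] mem=[0,0,0,0]
After op 3 (swap): stack=[18,16] mem=[0,0,0,0]
After op 4 (swap): stack=[16,18] mem=[0,0,0,0]
After op 5 (STO M3): stack=[16] mem=[0,0,0,18]
After op 6 (RCL M2): stack=[16,0] mem=[0,0,0,18]
After op 7 (swap): stack=[0,16] mem=[0,0,0,18]
After op 8 (/): stack=[0] mem=[0,0,0,18]
After op 9 (push 2): stack=[0,2] mem=[0,0,0,18]

[0, 2]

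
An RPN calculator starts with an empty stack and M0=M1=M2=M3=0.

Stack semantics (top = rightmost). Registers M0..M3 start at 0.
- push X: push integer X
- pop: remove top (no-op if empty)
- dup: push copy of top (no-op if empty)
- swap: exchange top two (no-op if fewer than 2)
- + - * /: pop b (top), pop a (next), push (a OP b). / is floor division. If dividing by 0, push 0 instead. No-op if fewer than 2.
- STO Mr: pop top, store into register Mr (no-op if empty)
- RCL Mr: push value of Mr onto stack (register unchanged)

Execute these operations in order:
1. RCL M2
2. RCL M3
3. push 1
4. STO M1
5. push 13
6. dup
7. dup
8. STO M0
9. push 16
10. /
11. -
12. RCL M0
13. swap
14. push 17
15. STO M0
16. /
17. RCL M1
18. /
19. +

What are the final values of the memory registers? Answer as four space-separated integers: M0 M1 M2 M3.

Answer: 17 1 0 0

Derivation:
After op 1 (RCL M2): stack=[0] mem=[0,0,0,0]
After op 2 (RCL M3): stack=[0,0] mem=[0,0,0,0]
After op 3 (push 1): stack=[0,0,1] mem=[0,0,0,0]
After op 4 (STO M1): stack=[0,0] mem=[0,1,0,0]
After op 5 (push 13): stack=[0,0,13] mem=[0,1,0,0]
After op 6 (dup): stack=[0,0,13,13] mem=[0,1,0,0]
After op 7 (dup): stack=[0,0,13,13,13] mem=[0,1,0,0]
After op 8 (STO M0): stack=[0,0,13,13] mem=[13,1,0,0]
After op 9 (push 16): stack=[0,0,13,13,16] mem=[13,1,0,0]
After op 10 (/): stack=[0,0,13,0] mem=[13,1,0,0]
After op 11 (-): stack=[0,0,13] mem=[13,1,0,0]
After op 12 (RCL M0): stack=[0,0,13,13] mem=[13,1,0,0]
After op 13 (swap): stack=[0,0,13,13] mem=[13,1,0,0]
After op 14 (push 17): stack=[0,0,13,13,17] mem=[13,1,0,0]
After op 15 (STO M0): stack=[0,0,13,13] mem=[17,1,0,0]
After op 16 (/): stack=[0,0,1] mem=[17,1,0,0]
After op 17 (RCL M1): stack=[0,0,1,1] mem=[17,1,0,0]
After op 18 (/): stack=[0,0,1] mem=[17,1,0,0]
After op 19 (+): stack=[0,1] mem=[17,1,0,0]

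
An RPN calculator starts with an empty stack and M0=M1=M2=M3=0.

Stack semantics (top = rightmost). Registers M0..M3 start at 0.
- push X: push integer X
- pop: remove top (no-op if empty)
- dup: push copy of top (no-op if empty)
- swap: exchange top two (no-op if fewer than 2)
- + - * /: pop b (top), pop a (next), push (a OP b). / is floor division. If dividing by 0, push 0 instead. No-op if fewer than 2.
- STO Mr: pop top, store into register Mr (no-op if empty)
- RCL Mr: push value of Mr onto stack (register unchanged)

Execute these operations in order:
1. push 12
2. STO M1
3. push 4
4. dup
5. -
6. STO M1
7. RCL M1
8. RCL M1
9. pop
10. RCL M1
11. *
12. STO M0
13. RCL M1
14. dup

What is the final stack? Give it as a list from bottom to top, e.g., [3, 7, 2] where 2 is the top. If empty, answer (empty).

Answer: [0, 0]

Derivation:
After op 1 (push 12): stack=[12] mem=[0,0,0,0]
After op 2 (STO M1): stack=[empty] mem=[0,12,0,0]
After op 3 (push 4): stack=[4] mem=[0,12,0,0]
After op 4 (dup): stack=[4,4] mem=[0,12,0,0]
After op 5 (-): stack=[0] mem=[0,12,0,0]
After op 6 (STO M1): stack=[empty] mem=[0,0,0,0]
After op 7 (RCL M1): stack=[0] mem=[0,0,0,0]
After op 8 (RCL M1): stack=[0,0] mem=[0,0,0,0]
After op 9 (pop): stack=[0] mem=[0,0,0,0]
After op 10 (RCL M1): stack=[0,0] mem=[0,0,0,0]
After op 11 (*): stack=[0] mem=[0,0,0,0]
After op 12 (STO M0): stack=[empty] mem=[0,0,0,0]
After op 13 (RCL M1): stack=[0] mem=[0,0,0,0]
After op 14 (dup): stack=[0,0] mem=[0,0,0,0]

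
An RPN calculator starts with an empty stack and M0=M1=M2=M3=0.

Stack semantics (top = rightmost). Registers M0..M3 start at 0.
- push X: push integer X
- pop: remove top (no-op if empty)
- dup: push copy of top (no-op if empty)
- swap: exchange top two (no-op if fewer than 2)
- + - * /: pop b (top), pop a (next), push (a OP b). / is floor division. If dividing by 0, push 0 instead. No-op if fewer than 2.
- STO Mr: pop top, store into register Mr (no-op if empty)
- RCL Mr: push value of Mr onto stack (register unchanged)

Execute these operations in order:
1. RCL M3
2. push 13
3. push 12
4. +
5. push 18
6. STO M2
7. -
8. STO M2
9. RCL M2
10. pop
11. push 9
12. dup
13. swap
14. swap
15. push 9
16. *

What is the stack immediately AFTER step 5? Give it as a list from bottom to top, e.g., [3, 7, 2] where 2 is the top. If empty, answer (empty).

After op 1 (RCL M3): stack=[0] mem=[0,0,0,0]
After op 2 (push 13): stack=[0,13] mem=[0,0,0,0]
After op 3 (push 12): stack=[0,13,12] mem=[0,0,0,0]
After op 4 (+): stack=[0,25] mem=[0,0,0,0]
After op 5 (push 18): stack=[0,25,18] mem=[0,0,0,0]

[0, 25, 18]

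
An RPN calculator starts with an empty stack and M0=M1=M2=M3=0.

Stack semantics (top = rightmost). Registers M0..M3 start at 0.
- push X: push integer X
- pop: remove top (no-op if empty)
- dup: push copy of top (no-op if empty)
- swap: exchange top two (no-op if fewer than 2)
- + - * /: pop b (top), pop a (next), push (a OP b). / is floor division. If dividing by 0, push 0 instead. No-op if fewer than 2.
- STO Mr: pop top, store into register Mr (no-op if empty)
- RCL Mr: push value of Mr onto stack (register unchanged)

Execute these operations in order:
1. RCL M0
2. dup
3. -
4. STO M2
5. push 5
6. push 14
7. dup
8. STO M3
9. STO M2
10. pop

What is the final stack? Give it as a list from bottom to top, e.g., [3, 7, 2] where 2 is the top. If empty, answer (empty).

After op 1 (RCL M0): stack=[0] mem=[0,0,0,0]
After op 2 (dup): stack=[0,0] mem=[0,0,0,0]
After op 3 (-): stack=[0] mem=[0,0,0,0]
After op 4 (STO M2): stack=[empty] mem=[0,0,0,0]
After op 5 (push 5): stack=[5] mem=[0,0,0,0]
After op 6 (push 14): stack=[5,14] mem=[0,0,0,0]
After op 7 (dup): stack=[5,14,14] mem=[0,0,0,0]
After op 8 (STO M3): stack=[5,14] mem=[0,0,0,14]
After op 9 (STO M2): stack=[5] mem=[0,0,14,14]
After op 10 (pop): stack=[empty] mem=[0,0,14,14]

Answer: (empty)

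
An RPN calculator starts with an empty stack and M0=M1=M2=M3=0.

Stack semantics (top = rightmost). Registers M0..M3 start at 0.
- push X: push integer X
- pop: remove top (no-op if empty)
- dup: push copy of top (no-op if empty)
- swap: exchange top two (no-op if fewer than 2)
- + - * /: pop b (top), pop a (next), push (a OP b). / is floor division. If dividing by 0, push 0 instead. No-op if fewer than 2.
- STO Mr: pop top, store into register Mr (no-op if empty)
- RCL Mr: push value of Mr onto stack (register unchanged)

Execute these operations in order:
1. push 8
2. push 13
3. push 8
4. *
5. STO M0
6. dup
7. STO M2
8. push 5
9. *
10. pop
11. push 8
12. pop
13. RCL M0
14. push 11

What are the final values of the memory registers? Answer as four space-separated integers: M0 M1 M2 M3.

Answer: 104 0 8 0

Derivation:
After op 1 (push 8): stack=[8] mem=[0,0,0,0]
After op 2 (push 13): stack=[8,13] mem=[0,0,0,0]
After op 3 (push 8): stack=[8,13,8] mem=[0,0,0,0]
After op 4 (*): stack=[8,104] mem=[0,0,0,0]
After op 5 (STO M0): stack=[8] mem=[104,0,0,0]
After op 6 (dup): stack=[8,8] mem=[104,0,0,0]
After op 7 (STO M2): stack=[8] mem=[104,0,8,0]
After op 8 (push 5): stack=[8,5] mem=[104,0,8,0]
After op 9 (*): stack=[40] mem=[104,0,8,0]
After op 10 (pop): stack=[empty] mem=[104,0,8,0]
After op 11 (push 8): stack=[8] mem=[104,0,8,0]
After op 12 (pop): stack=[empty] mem=[104,0,8,0]
After op 13 (RCL M0): stack=[104] mem=[104,0,8,0]
After op 14 (push 11): stack=[104,11] mem=[104,0,8,0]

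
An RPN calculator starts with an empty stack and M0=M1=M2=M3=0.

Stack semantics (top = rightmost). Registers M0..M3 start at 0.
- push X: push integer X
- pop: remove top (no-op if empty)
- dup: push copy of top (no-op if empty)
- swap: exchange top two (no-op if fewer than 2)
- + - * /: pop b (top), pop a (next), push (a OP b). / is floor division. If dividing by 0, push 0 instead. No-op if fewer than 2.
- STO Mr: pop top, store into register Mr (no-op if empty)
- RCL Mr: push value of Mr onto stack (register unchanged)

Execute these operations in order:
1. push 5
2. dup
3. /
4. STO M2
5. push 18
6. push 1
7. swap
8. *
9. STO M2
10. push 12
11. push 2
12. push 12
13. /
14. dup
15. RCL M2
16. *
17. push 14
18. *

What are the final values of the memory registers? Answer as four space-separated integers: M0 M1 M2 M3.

Answer: 0 0 18 0

Derivation:
After op 1 (push 5): stack=[5] mem=[0,0,0,0]
After op 2 (dup): stack=[5,5] mem=[0,0,0,0]
After op 3 (/): stack=[1] mem=[0,0,0,0]
After op 4 (STO M2): stack=[empty] mem=[0,0,1,0]
After op 5 (push 18): stack=[18] mem=[0,0,1,0]
After op 6 (push 1): stack=[18,1] mem=[0,0,1,0]
After op 7 (swap): stack=[1,18] mem=[0,0,1,0]
After op 8 (*): stack=[18] mem=[0,0,1,0]
After op 9 (STO M2): stack=[empty] mem=[0,0,18,0]
After op 10 (push 12): stack=[12] mem=[0,0,18,0]
After op 11 (push 2): stack=[12,2] mem=[0,0,18,0]
After op 12 (push 12): stack=[12,2,12] mem=[0,0,18,0]
After op 13 (/): stack=[12,0] mem=[0,0,18,0]
After op 14 (dup): stack=[12,0,0] mem=[0,0,18,0]
After op 15 (RCL M2): stack=[12,0,0,18] mem=[0,0,18,0]
After op 16 (*): stack=[12,0,0] mem=[0,0,18,0]
After op 17 (push 14): stack=[12,0,0,14] mem=[0,0,18,0]
After op 18 (*): stack=[12,0,0] mem=[0,0,18,0]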